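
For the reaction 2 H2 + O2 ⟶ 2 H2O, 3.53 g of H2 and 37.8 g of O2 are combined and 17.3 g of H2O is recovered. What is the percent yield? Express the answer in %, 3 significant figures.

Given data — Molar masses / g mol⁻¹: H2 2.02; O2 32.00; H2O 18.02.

n(H2) = 3.530 / 2.02 = 1.748 mol
n(O2) = 37.80 / 32.00 = 1.181 mol
n/ν for H2 = 1.748/2 = 0.8740
n/ν for O2 = 1.181/1 = 1.181
Smallest n/ν is H2 → limiting reagent.
theoretical n(H2O) = (2/2) × 1.748 = 1.748 mol → 31.50 g
% yield = 17.3 / 31.50 × 100 = 54.92 %

54.9 %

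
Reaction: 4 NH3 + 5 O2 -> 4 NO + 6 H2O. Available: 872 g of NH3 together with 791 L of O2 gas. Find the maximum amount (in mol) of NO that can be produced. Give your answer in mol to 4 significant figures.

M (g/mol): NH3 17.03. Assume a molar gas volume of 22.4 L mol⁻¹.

28.25 mol

n(NH3) = 872.0 / 17.03 = 51.20 mol
n(O2) = 791.0 / 22.4 = 35.31 mol
n/ν for NH3 = 51.20/4 = 12.80
n/ν for O2 = 35.31/5 = 7.062
Smallest n/ν is O2 → limiting reagent.
n(NO) = (4/5) × 35.31 = 28.25 mol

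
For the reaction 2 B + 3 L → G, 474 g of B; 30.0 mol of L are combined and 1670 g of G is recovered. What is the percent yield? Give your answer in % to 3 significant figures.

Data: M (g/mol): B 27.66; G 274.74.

n(B) = 474.0 / 27.66 = 17.14 mol
n(L) = 30.00 mol
n/ν for B = 17.14/2 = 8.570
n/ν for L = 30.00/3 = 10.00
Smallest n/ν is B → limiting reagent.
theoretical n(G) = (1/2) × 17.14 = 8.570 mol → 2355 g
% yield = 1670 / 2355 × 100 = 70.91 %

70.9 %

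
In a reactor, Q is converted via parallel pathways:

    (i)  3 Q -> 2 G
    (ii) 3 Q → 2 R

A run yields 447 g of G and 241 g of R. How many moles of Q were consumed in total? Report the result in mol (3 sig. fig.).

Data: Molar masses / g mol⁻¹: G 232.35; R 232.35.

4.44 mol

n(G) = 447 / 232.35 = 1.924 mol
n(R) = 241 / 232.35 = 1.037 mol
n(Q) via (i) = (3/2)×1.924 = 2.886 mol
n(Q) via (ii) = (3/2)×1.037 = 1.556 mol
total n(Q) = 2.886 + 1.556 = 4.442 mol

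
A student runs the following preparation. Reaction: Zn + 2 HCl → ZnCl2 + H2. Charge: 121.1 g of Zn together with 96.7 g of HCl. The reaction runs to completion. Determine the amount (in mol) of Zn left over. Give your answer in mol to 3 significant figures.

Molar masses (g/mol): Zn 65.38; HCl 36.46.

0.526 mol

n(Zn) = 121.1 / 65.38 = 1.852 mol
n(HCl) = 96.70 / 36.46 = 2.652 mol
n/ν → Zn: 1.852, HCl: 1.326; HCl is limiting.
Zn consumed = (1/2) × 2.652 = 1.326 mol
Zn remaining = 1.852 − 1.326 = 0.5260 mol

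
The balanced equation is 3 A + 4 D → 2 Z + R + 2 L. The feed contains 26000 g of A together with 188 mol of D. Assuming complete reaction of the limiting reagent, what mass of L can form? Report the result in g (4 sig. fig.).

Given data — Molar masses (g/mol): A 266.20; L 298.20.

19420 g

n(A) = 26000 / 266.20 = 97.67 mol
n(D) = 188.0 mol
n/ν for A = 97.67/3 = 32.56
n/ν for D = 188.0/4 = 47.00
Smallest n/ν is A → limiting reagent.
n(L) = (2/3) × 97.67 = 65.11 mol
mass = 65.11 × 298.20 = 19420 g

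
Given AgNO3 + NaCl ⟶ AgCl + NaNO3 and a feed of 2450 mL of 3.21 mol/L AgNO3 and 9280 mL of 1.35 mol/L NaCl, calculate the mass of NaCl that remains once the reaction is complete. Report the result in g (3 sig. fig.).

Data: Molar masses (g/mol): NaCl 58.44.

273 g

n(AgNO3) = 3.21 × 2450/1000 = 7.865 mol
n(NaCl) = 1.35 × 9280/1000 = 12.53 mol
n/ν for AgNO3 = 7.865/1 = 7.865
n/ν for NaCl = 12.53/1 = 12.53
Smallest n/ν is AgNO3 → limiting reagent.
NaCl consumed = (1/1) × 7.865 = 7.865 mol
NaCl remaining = 12.53 − 7.865 = 4.665 mol
mass = 4.665 × 58.44 = 272.6 g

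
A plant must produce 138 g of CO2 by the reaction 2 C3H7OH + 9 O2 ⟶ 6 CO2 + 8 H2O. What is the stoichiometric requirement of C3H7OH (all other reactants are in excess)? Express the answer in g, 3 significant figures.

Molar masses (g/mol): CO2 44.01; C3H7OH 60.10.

62.8 g

n(CO2) = 138 / 44.01 = 3.136 mol
n(C3H7OH) = (2/6) × 3.136 = 1.045 mol
mass = 1.045 × 60.10 = 62.80 g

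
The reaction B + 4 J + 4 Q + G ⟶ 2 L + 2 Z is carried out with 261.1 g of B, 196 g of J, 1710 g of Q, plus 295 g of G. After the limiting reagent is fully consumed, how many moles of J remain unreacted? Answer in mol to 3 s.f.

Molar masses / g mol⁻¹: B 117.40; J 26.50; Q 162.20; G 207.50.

1.71 mol

n(B) = 261.1 / 117.40 = 2.224 mol
n(J) = 196.0 / 26.50 = 7.396 mol
n(Q) = 1710 / 162.20 = 10.54 mol
n(G) = 295.0 / 207.50 = 1.422 mol
n/ν for B = 2.224/1 = 2.224
n/ν for J = 7.396/4 = 1.849
n/ν for Q = 10.54/4 = 2.635
n/ν for G = 1.422/1 = 1.422
Smallest n/ν is G → limiting reagent.
J consumed = (4/1) × 1.422 = 5.688 mol
J remaining = 7.396 − 5.688 = 1.708 mol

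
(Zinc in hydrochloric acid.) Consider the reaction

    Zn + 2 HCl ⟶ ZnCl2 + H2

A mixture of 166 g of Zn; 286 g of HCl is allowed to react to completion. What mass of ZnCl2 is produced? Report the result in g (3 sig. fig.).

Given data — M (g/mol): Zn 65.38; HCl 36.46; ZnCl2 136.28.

n(Zn) = 166.0 / 65.38 = 2.539 mol
n(HCl) = 286.0 / 36.46 = 7.844 mol
n/ν for Zn = 2.539/1 = 2.539
n/ν for HCl = 7.844/2 = 3.922
Smallest n/ν is Zn → limiting reagent.
n(ZnCl2) = (1/1) × 2.539 = 2.539 mol
mass = 2.539 × 136.28 = 346.0 g

346 g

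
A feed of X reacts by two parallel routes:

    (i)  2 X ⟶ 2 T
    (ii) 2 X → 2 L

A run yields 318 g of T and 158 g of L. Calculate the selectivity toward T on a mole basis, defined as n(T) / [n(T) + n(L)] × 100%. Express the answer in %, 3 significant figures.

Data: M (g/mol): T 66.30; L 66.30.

n(T) = 318 / 66.30 = 4.796 mol
n(L) = 158 / 66.30 = 2.383 mol
selectivity = 4.796/(4.796+2.383) × 100 = 66.81 %

66.8 %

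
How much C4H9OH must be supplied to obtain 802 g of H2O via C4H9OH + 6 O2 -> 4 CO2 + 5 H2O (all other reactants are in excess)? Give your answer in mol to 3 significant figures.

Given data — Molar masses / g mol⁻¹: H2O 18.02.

n(H2O) = 802 / 18.02 = 44.51 mol
n(C4H9OH) = (1/5) × 44.51 = 8.902 mol

8.90 mol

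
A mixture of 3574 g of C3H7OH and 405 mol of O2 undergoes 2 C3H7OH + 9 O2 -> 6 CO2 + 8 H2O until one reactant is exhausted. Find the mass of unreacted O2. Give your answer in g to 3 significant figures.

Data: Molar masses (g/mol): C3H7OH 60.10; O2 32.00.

4400 g

n(C3H7OH) = 3574 / 60.10 = 59.47 mol
n(O2) = 405.0 mol
n/ν for C3H7OH = 59.47/2 = 29.74
n/ν for O2 = 405.0/9 = 45.00
Smallest n/ν is C3H7OH → limiting reagent.
O2 consumed = (9/2) × 59.47 = 267.6 mol
O2 remaining = 405.0 − 267.6 = 137.4 mol
mass = 137.4 × 32.00 = 4397 g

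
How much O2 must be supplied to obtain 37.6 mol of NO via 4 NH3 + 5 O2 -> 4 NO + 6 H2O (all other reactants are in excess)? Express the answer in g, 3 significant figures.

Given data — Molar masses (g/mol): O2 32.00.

1500 g

n(NO) = 37.60 mol
n(O2) = (5/4) × 37.60 = 47.00 mol
mass = 47.00 × 32.00 = 1504 g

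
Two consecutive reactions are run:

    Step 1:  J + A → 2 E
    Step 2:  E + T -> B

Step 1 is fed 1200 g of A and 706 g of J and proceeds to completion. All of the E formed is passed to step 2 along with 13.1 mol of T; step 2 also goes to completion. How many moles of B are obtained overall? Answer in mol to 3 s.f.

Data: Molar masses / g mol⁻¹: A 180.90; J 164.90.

8.56 mol

Step 1:
n(A) = 1200 / 180.90 = 6.633 mol
n(J) = 706.0 / 164.90 = 4.281 mol
n/ν for A = 6.633/1 = 6.633
n/ν for J = 4.281/1 = 4.281
Smallest n/ν is J → limiting reagent.
n(E) produced = (2/1) × 4.281 = 8.562 mol
Step 2:
n(E) available = 8.562 mol
n(T) = 13.10 mol
n/ν for E = 8.562/1 = 8.562
n/ν for T = 13.10/1 = 13.10
Smallest n/ν is E → limiting reagent.
n(B) = (1/1) × 8.562 = 8.562 mol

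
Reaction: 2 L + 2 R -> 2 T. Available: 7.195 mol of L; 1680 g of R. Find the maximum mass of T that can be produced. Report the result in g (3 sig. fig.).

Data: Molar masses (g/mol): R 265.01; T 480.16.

3040 g

n(L) = 7.195 mol
n(R) = 1680 / 265.01 = 6.339 mol
n/ν for L = 7.195/2 = 3.598
n/ν for R = 6.339/2 = 3.170
Smallest n/ν is R → limiting reagent.
n(T) = (2/2) × 6.339 = 6.339 mol
mass = 6.339 × 480.16 = 3044 g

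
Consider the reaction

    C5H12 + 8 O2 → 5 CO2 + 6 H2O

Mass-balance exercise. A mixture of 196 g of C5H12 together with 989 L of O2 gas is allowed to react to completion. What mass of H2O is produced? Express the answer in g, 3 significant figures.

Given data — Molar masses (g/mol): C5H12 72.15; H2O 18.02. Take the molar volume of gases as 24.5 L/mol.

n(C5H12) = 196.0 / 72.15 = 2.717 mol
n(O2) = 989.0 / 24.5 = 40.37 mol
n/ν → C5H12: 2.717, O2: 5.046; C5H12 is limiting.
n(H2O) = (6/1) × 2.717 = 16.30 mol
mass = 16.30 × 18.02 = 293.7 g

294 g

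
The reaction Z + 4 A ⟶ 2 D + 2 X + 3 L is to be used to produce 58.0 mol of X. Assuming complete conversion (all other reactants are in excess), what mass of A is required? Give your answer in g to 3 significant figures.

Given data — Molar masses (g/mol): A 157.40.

n(X) = 58.00 mol
n(A) = (4/2) × 58.00 = 116.0 mol
mass = 116.0 × 157.40 = 18260 g

18300 g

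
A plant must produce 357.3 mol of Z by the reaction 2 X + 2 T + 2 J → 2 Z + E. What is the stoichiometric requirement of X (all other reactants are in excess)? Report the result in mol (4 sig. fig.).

n(Z) = 357.3 mol
n(X) = (2/2) × 357.3 = 357.3 mol

357.3 mol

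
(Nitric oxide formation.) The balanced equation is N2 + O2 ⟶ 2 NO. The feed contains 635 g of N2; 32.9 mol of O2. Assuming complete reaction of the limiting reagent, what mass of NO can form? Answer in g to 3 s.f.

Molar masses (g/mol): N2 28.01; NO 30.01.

n(N2) = 635.0 / 28.01 = 22.67 mol
n(O2) = 32.90 mol
n/ν → N2: 22.67, O2: 32.90; N2 is limiting.
n(NO) = (2/1) × 22.67 = 45.34 mol
mass = 45.34 × 30.01 = 1361 g

1360 g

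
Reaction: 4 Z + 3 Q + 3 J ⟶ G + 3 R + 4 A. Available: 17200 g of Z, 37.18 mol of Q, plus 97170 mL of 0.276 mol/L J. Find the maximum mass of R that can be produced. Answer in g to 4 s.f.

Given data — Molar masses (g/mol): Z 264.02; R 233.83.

6271 g

n(Z) = 17200 / 264.02 = 65.15 mol
n(Q) = 37.18 mol
n(J) = 0.276 × 97170/1000 = 26.82 mol
n/ν for Z = 65.15/4 = 16.29
n/ν for Q = 37.18/3 = 12.39
n/ν for J = 26.82/3 = 8.940
Smallest n/ν is J → limiting reagent.
n(R) = (3/3) × 26.82 = 26.82 mol
mass = 26.82 × 233.83 = 6271 g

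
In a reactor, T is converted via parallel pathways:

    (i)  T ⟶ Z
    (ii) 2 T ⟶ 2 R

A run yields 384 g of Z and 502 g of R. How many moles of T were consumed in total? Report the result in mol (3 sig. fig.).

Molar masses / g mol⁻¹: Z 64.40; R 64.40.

13.8 mol

n(Z) = 384 / 64.40 = 5.963 mol
n(R) = 502 / 64.40 = 7.795 mol
n(T) via (i) = (1/1)×5.963 = 5.963 mol
n(T) via (ii) = (2/2)×7.795 = 7.795 mol
total n(T) = 5.963 + 7.795 = 13.76 mol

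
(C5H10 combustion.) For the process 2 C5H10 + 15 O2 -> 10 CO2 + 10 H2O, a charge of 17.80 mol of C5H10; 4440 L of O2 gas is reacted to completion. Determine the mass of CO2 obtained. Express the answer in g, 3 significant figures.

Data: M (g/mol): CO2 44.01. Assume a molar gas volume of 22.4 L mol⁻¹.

n(C5H10) = 17.80 mol
n(O2) = 4440 / 22.4 = 198.2 mol
n/ν for C5H10 = 17.80/2 = 8.900
n/ν for O2 = 198.2/15 = 13.21
Smallest n/ν is C5H10 → limiting reagent.
n(CO2) = (10/2) × 17.80 = 89.00 mol
mass = 89.00 × 44.01 = 3917 g

3920 g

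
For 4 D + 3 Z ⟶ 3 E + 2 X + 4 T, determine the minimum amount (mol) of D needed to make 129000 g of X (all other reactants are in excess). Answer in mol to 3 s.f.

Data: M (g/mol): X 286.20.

n(X) = 129000 / 286.20 = 450.7 mol
n(D) = (4/2) × 450.7 = 901.4 mol

901 mol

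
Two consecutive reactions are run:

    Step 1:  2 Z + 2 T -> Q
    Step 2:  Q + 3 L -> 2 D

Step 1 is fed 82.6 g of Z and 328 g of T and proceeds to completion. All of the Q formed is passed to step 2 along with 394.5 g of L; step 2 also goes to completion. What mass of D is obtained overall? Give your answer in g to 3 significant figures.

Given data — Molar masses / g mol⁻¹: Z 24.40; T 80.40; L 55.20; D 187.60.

Step 1:
n(Z) = 82.60 / 24.40 = 3.385 mol
n(T) = 328.0 / 80.40 = 4.080 mol
n/ν → Z: 1.693, T: 2.040; Z is limiting.
n(Q) produced = (1/2) × 3.385 = 1.693 mol
Step 2:
n(Q) available = 1.693 mol
n(L) = 394.5 / 55.20 = 7.147 mol
n/ν → Q: 1.693, L: 2.382; Q is limiting.
n(D) = (2/1) × 1.693 = 3.386 mol
mass = 3.386 × 187.60 = 635.2 g

635 g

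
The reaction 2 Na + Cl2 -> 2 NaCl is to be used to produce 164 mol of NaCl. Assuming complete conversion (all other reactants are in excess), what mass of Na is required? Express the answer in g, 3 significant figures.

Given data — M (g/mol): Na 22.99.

n(NaCl) = 164.0 mol
n(Na) = (2/2) × 164.0 = 164.0 mol
mass = 164.0 × 22.99 = 3770 g

3770 g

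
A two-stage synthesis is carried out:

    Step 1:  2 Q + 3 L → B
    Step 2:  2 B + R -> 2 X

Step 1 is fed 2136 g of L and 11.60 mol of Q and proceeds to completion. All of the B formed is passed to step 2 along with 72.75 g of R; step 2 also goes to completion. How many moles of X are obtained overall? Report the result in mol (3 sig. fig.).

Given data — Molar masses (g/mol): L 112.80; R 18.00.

5.80 mol

Step 1:
n(L) = 2136 / 112.80 = 18.94 mol
n(Q) = 11.60 mol
n/ν for L = 18.94/3 = 6.313
n/ν for Q = 11.60/2 = 5.800
Smallest n/ν is Q → limiting reagent.
n(B) produced = (1/2) × 11.60 = 5.800 mol
Step 2:
n(B) available = 5.800 mol
n(R) = 72.75 / 18.00 = 4.042 mol
n/ν for B = 5.800/2 = 2.900
n/ν for R = 4.042/1 = 4.042
Smallest n/ν is B → limiting reagent.
n(X) = (2/2) × 5.800 = 5.800 mol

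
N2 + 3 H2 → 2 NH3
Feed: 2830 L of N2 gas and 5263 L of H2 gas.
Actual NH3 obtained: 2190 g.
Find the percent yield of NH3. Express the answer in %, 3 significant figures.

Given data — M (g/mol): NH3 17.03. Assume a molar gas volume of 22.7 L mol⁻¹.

n(N2) = 2830 / 22.7 = 124.7 mol
n(H2) = 5263 / 22.7 = 231.9 mol
n/ν for N2 = 124.7/1 = 124.7
n/ν for H2 = 231.9/3 = 77.30
Smallest n/ν is H2 → limiting reagent.
theoretical n(NH3) = (2/3) × 231.9 = 154.6 mol → 2633 g
% yield = 2190 / 2633 × 100 = 83.18 %

83.2 %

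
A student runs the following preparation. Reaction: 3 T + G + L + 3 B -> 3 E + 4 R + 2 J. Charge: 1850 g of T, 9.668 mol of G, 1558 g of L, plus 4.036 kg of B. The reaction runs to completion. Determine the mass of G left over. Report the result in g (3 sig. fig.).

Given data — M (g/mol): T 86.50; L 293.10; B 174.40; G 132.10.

575 g

n(T) = 1850 / 86.50 = 21.39 mol
n(G) = 9.668 mol
n(L) = 1558 / 293.10 = 5.316 mol
n(B) = 4.036×1000 / 174.40 = 23.14 mol
n/ν for T = 21.39/3 = 7.130
n/ν for G = 9.668/1 = 9.668
n/ν for L = 5.316/1 = 5.316
n/ν for B = 23.14/3 = 7.713
Smallest n/ν is L → limiting reagent.
G consumed = (1/1) × 5.316 = 5.316 mol
G remaining = 9.668 − 5.316 = 4.352 mol
mass = 4.352 × 132.10 = 574.9 g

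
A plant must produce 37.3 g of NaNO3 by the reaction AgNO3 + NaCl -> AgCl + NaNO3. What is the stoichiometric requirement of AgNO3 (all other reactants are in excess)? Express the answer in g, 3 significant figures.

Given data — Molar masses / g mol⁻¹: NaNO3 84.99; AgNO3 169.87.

74.6 g

n(NaNO3) = 37.3 / 84.99 = 0.4389 mol
n(AgNO3) = (1/1) × 0.4389 = 0.4389 mol
mass = 0.4389 × 169.87 = 74.56 g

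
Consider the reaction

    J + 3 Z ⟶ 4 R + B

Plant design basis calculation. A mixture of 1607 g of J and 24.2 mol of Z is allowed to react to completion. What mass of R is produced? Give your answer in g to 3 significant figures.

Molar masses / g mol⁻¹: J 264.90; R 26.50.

643 g

n(J) = 1607 / 264.90 = 6.066 mol
n(Z) = 24.20 mol
n/ν → J: 6.066, Z: 8.067; J is limiting.
n(R) = (4/1) × 6.066 = 24.26 mol
mass = 24.26 × 26.50 = 642.9 g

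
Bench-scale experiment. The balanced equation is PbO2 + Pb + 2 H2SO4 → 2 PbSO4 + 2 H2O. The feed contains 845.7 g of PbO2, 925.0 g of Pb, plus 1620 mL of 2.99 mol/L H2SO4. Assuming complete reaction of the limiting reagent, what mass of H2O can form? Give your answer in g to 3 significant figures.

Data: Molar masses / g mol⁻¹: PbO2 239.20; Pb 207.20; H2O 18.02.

87.3 g

n(PbO2) = 845.7 / 239.20 = 3.536 mol
n(Pb) = 925.0 / 207.20 = 4.464 mol
n(H2SO4) = 2.99 × 1620/1000 = 4.844 mol
n/ν for PbO2 = 3.536/1 = 3.536
n/ν for Pb = 4.464/1 = 4.464
n/ν for H2SO4 = 4.844/2 = 2.422
Smallest n/ν is H2SO4 → limiting reagent.
n(H2O) = (2/2) × 4.844 = 4.844 mol
mass = 4.844 × 18.02 = 87.29 g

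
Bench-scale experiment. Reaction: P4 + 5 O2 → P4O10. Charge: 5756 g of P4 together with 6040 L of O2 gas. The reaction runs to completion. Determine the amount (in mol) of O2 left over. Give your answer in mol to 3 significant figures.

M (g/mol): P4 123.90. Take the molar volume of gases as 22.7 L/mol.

n(P4) = 5756 / 123.90 = 46.46 mol
n(O2) = 6040 / 22.7 = 266.1 mol
n/ν for P4 = 46.46/1 = 46.46
n/ν for O2 = 266.1/5 = 53.22
Smallest n/ν is P4 → limiting reagent.
O2 consumed = (5/1) × 46.46 = 232.3 mol
O2 remaining = 266.1 − 232.3 = 33.80 mol

33.8 mol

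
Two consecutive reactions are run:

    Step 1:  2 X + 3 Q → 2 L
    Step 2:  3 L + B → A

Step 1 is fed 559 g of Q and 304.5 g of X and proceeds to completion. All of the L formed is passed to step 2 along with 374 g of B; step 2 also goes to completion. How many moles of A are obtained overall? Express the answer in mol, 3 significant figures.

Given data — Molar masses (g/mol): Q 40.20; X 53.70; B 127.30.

Step 1:
n(Q) = 559.0 / 40.20 = 13.91 mol
n(X) = 304.5 / 53.70 = 5.670 mol
n/ν → Q: 4.637, X: 2.835; X is limiting.
n(L) produced = (2/2) × 5.670 = 5.670 mol
Step 2:
n(L) available = 5.670 mol
n(B) = 374.0 / 127.30 = 2.938 mol
n/ν → L: 1.890, B: 2.938; L is limiting.
n(A) = (1/3) × 5.670 = 1.890 mol

1.89 mol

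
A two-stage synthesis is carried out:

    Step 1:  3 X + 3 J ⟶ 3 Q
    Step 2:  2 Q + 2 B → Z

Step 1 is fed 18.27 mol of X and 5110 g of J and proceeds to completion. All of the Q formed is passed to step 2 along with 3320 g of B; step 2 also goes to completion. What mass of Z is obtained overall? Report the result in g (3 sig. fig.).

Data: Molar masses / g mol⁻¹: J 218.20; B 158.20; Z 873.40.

7980 g

Step 1:
n(X) = 18.27 mol
n(J) = 5110 / 218.20 = 23.42 mol
n/ν for X = 18.27/3 = 6.090
n/ν for J = 23.42/3 = 7.807
Smallest n/ν is X → limiting reagent.
n(Q) produced = (3/3) × 18.27 = 18.27 mol
Step 2:
n(Q) available = 18.27 mol
n(B) = 3320 / 158.20 = 20.99 mol
n/ν for Q = 18.27/2 = 9.135
n/ν for B = 20.99/2 = 10.50
Smallest n/ν is Q → limiting reagent.
n(Z) = (1/2) × 18.27 = 9.135 mol
mass = 9.135 × 873.40 = 7979 g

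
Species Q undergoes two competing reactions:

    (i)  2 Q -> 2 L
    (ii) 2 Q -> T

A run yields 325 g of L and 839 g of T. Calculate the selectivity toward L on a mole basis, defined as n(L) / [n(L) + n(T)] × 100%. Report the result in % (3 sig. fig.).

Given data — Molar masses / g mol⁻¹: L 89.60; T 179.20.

n(L) = 325 / 89.60 = 3.627 mol
n(T) = 839 / 179.20 = 4.682 mol
selectivity = 3.627/(3.627+4.682) × 100 = 43.65 %

43.7 %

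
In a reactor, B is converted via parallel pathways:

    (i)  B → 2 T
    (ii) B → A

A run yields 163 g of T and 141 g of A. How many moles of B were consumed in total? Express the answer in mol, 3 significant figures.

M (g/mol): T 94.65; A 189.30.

1.61 mol

n(T) = 163 / 94.65 = 1.722 mol
n(A) = 141 / 189.30 = 0.7448 mol
n(B) via (i) = (1/2)×1.722 = 0.8610 mol
n(B) via (ii) = (1/1)×0.7448 = 0.7448 mol
total n(B) = 0.8610 + 0.7448 = 1.606 mol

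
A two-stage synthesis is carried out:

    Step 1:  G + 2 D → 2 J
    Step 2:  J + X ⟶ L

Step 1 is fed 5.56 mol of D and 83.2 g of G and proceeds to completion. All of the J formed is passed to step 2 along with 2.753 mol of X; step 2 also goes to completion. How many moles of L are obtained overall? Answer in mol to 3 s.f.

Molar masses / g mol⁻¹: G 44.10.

2.75 mol

Step 1:
n(D) = 5.560 mol
n(G) = 83.20 / 44.10 = 1.887 mol
n/ν for D = 5.560/2 = 2.780
n/ν for G = 1.887/1 = 1.887
Smallest n/ν is G → limiting reagent.
n(J) produced = (2/1) × 1.887 = 3.774 mol
Step 2:
n(J) available = 3.774 mol
n(X) = 2.753 mol
n/ν for J = 3.774/1 = 3.774
n/ν for X = 2.753/1 = 2.753
Smallest n/ν is X → limiting reagent.
n(L) = (1/1) × 2.753 = 2.753 mol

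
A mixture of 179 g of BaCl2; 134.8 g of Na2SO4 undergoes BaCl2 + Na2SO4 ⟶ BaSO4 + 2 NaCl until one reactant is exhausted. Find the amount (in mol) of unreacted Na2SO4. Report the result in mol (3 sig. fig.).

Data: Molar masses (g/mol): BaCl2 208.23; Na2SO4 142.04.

0.0894 mol

n(BaCl2) = 179.0 / 208.23 = 0.8596 mol
n(Na2SO4) = 134.8 / 142.04 = 0.9490 mol
n/ν for BaCl2 = 0.8596/1 = 0.8596
n/ν for Na2SO4 = 0.9490/1 = 0.9490
Smallest n/ν is BaCl2 → limiting reagent.
Na2SO4 consumed = (1/1) × 0.8596 = 0.8596 mol
Na2SO4 remaining = 0.9490 − 0.8596 = 0.08940 mol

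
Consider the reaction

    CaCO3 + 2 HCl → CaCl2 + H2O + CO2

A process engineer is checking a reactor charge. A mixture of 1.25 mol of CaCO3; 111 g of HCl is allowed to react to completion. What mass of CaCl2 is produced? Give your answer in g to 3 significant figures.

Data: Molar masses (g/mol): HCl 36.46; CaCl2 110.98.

139 g

n(CaCO3) = 1.250 mol
n(HCl) = 111.0 / 36.46 = 3.044 mol
n/ν for CaCO3 = 1.250/1 = 1.250
n/ν for HCl = 3.044/2 = 1.522
Smallest n/ν is CaCO3 → limiting reagent.
n(CaCl2) = (1/1) × 1.250 = 1.250 mol
mass = 1.250 × 110.98 = 138.7 g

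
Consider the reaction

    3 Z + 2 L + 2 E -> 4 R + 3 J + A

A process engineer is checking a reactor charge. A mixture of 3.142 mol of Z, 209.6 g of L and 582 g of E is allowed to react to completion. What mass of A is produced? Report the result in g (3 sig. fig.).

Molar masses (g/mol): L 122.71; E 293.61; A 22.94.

19.6 g

n(Z) = 3.142 mol
n(L) = 209.6 / 122.71 = 1.708 mol
n(E) = 582.0 / 293.61 = 1.982 mol
n/ν for Z = 3.142/3 = 1.047
n/ν for L = 1.708/2 = 0.8540
n/ν for E = 1.982/2 = 0.9910
Smallest n/ν is L → limiting reagent.
n(A) = (1/2) × 1.708 = 0.8540 mol
mass = 0.8540 × 22.94 = 19.59 g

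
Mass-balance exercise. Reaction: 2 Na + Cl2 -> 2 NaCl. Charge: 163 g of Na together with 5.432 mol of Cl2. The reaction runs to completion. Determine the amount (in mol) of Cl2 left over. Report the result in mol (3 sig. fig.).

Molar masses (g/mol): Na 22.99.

n(Na) = 163.0 / 22.99 = 7.090 mol
n(Cl2) = 5.432 mol
n/ν → Na: 3.545, Cl2: 5.432; Na is limiting.
Cl2 consumed = (1/2) × 7.090 = 3.545 mol
Cl2 remaining = 5.432 − 3.545 = 1.887 mol

1.89 mol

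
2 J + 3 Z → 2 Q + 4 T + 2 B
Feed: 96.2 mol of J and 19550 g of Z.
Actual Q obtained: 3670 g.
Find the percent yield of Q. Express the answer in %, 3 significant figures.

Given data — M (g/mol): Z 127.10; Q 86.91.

n(J) = 96.20 mol
n(Z) = 19550 / 127.10 = 153.8 mol
n/ν for J = 96.20/2 = 48.10
n/ν for Z = 153.8/3 = 51.27
Smallest n/ν is J → limiting reagent.
theoretical n(Q) = (2/2) × 96.20 = 96.20 mol → 8361 g
% yield = 3670 / 8361 × 100 = 43.89 %

43.9 %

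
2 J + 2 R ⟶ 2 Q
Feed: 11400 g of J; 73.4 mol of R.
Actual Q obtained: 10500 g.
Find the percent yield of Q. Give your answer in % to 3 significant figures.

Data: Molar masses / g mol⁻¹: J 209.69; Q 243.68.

n(J) = 11400 / 209.69 = 54.37 mol
n(R) = 73.40 mol
n/ν for J = 54.37/2 = 27.19
n/ν for R = 73.40/2 = 36.70
Smallest n/ν is J → limiting reagent.
theoretical n(Q) = (2/2) × 54.37 = 54.37 mol → 13250 g
% yield = 10500 / 13250 × 100 = 79.25 %

79.3 %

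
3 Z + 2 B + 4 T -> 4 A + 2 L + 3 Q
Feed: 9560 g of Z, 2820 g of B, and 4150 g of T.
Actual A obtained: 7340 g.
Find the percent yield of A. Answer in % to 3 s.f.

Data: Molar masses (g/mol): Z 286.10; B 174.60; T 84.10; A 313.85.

n(Z) = 9560 / 286.10 = 33.41 mol
n(B) = 2820 / 174.60 = 16.15 mol
n(T) = 4150 / 84.10 = 49.35 mol
n/ν for Z = 33.41/3 = 11.14
n/ν for B = 16.15/2 = 8.075
n/ν for T = 49.35/4 = 12.34
Smallest n/ν is B → limiting reagent.
theoretical n(A) = (4/2) × 16.15 = 32.30 mol → 10140 g
% yield = 7340 / 10140 × 100 = 72.39 %

72.4 %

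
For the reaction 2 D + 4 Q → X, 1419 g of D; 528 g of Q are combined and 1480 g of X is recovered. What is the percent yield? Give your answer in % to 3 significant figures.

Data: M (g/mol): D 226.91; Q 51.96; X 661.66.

n(D) = 1419 / 226.91 = 6.254 mol
n(Q) = 528.0 / 51.96 = 10.16 mol
n/ν for D = 6.254/2 = 3.127
n/ν for Q = 10.16/4 = 2.540
Smallest n/ν is Q → limiting reagent.
theoretical n(X) = (1/4) × 10.16 = 2.540 mol → 1681 g
% yield = 1480 / 1681 × 100 = 88.04 %

88.0 %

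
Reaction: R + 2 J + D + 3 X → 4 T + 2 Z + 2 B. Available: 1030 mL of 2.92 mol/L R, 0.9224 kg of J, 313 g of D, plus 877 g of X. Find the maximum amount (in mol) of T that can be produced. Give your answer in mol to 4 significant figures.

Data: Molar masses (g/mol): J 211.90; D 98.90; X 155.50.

n(R) = 2.92 × 1030/1000 = 3.008 mol
n(J) = 0.9224×1000 / 211.90 = 4.353 mol
n(D) = 313.0 / 98.90 = 3.165 mol
n(X) = 877.0 / 155.50 = 5.640 mol
n/ν → R: 3.008, J: 2.177, D: 3.165, X: 1.880; X is limiting.
n(T) = (4/3) × 5.640 = 7.520 mol

7.520 mol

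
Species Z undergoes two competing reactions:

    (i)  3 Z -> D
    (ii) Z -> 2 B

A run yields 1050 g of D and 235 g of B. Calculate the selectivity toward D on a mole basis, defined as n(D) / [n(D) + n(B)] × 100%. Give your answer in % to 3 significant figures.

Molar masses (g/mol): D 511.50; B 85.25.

42.7 %

n(D) = 1050 / 511.50 = 2.053 mol
n(B) = 235 / 85.25 = 2.757 mol
selectivity = 2.053/(2.053+2.757) × 100 = 42.68 %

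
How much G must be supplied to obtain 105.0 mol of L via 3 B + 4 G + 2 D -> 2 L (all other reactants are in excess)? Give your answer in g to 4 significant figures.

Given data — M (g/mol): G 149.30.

n(L) = 105.0 mol
n(G) = (4/2) × 105.0 = 210.0 mol
mass = 210.0 × 149.30 = 31350 g

31350 g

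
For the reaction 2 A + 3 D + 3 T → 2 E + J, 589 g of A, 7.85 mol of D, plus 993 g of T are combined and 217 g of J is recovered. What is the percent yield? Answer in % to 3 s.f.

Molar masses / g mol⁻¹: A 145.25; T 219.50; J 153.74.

93.6 %

n(A) = 589.0 / 145.25 = 4.055 mol
n(D) = 7.850 mol
n(T) = 993.0 / 219.50 = 4.524 mol
n/ν for A = 4.055/2 = 2.028
n/ν for D = 7.850/3 = 2.617
n/ν for T = 4.524/3 = 1.508
Smallest n/ν is T → limiting reagent.
theoretical n(J) = (1/3) × 4.524 = 1.508 mol → 231.8 g
% yield = 217 / 231.8 × 100 = 93.62 %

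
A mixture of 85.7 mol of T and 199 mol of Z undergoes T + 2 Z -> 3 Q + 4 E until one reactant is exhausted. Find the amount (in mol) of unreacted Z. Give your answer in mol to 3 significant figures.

n(T) = 85.70 mol
n(Z) = 199.0 mol
n/ν for T = 85.70/1 = 85.70
n/ν for Z = 199.0/2 = 99.50
Smallest n/ν is T → limiting reagent.
Z consumed = (2/1) × 85.70 = 171.4 mol
Z remaining = 199.0 − 171.4 = 27.60 mol

27.6 mol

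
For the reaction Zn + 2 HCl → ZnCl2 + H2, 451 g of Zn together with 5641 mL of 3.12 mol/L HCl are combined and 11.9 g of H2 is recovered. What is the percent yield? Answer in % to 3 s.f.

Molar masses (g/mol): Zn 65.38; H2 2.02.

85.4 %

n(Zn) = 451.0 / 65.38 = 6.898 mol
n(HCl) = 3.12 × 5641/1000 = 17.60 mol
n/ν for Zn = 6.898/1 = 6.898
n/ν for HCl = 17.60/2 = 8.800
Smallest n/ν is Zn → limiting reagent.
theoretical n(H2) = (1/1) × 6.898 = 6.898 mol → 13.93 g
% yield = 11.9 / 13.93 × 100 = 85.43 %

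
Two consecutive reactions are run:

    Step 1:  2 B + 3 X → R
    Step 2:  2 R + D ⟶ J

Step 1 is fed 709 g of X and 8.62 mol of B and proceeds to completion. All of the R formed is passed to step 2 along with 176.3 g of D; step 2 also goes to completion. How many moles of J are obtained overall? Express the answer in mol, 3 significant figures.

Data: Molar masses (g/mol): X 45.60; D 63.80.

2.16 mol

Step 1:
n(X) = 709.0 / 45.60 = 15.55 mol
n(B) = 8.620 mol
n/ν for X = 15.55/3 = 5.183
n/ν for B = 8.620/2 = 4.310
Smallest n/ν is B → limiting reagent.
n(R) produced = (1/2) × 8.620 = 4.310 mol
Step 2:
n(R) available = 4.310 mol
n(D) = 176.3 / 63.80 = 2.763 mol
n/ν for R = 4.310/2 = 2.155
n/ν for D = 2.763/1 = 2.763
Smallest n/ν is R → limiting reagent.
n(J) = (1/2) × 4.310 = 2.155 mol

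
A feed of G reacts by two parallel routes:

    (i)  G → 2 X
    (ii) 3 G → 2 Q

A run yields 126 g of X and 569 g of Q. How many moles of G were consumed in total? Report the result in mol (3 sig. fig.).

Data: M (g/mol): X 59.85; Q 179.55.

n(X) = 126 / 59.85 = 2.105 mol
n(Q) = 569 / 179.55 = 3.169 mol
n(G) via (i) = (1/2)×2.105 = 1.053 mol
n(G) via (ii) = (3/2)×3.169 = 4.754 mol
total n(G) = 1.053 + 4.754 = 5.807 mol

5.81 mol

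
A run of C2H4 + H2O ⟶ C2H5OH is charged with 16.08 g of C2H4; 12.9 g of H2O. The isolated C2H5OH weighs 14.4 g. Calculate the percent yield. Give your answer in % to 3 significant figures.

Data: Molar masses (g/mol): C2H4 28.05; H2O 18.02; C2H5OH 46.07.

54.5 %

n(C2H4) = 16.08 / 28.05 = 0.5733 mol
n(H2O) = 12.90 / 18.02 = 0.7159 mol
n/ν for C2H4 = 0.5733/1 = 0.5733
n/ν for H2O = 0.7159/1 = 0.7159
Smallest n/ν is C2H4 → limiting reagent.
theoretical n(C2H5OH) = (1/1) × 0.5733 = 0.5733 mol → 26.41 g
% yield = 14.4 / 26.41 × 100 = 54.52 %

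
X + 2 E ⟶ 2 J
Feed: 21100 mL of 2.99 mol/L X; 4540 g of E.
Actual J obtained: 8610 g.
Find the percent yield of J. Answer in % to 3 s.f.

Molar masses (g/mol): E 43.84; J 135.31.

n(X) = 2.99 × 21100/1000 = 63.09 mol
n(E) = 4540 / 43.84 = 103.6 mol
n/ν for X = 63.09/1 = 63.09
n/ν for E = 103.6/2 = 51.80
Smallest n/ν is E → limiting reagent.
theoretical n(J) = (2/2) × 103.6 = 103.6 mol → 14020 g
% yield = 8610 / 14020 × 100 = 61.41 %

61.4 %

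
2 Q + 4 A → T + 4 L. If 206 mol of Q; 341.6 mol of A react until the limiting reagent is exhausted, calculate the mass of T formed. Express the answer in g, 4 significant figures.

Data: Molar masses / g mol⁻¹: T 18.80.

n(Q) = 206.0 mol
n(A) = 341.6 mol
n/ν for Q = 206.0/2 = 103.0
n/ν for A = 341.6/4 = 85.40
Smallest n/ν is A → limiting reagent.
n(T) = (1/4) × 341.6 = 85.40 mol
mass = 85.40 × 18.80 = 1606 g

1606 g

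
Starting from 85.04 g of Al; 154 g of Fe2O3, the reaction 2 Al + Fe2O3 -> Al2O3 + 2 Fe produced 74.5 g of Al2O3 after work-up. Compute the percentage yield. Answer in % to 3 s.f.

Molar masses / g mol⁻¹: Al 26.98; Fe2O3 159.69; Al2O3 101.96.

75.8 %

n(Al) = 85.04 / 26.98 = 3.152 mol
n(Fe2O3) = 154.0 / 159.69 = 0.9644 mol
n/ν for Al = 3.152/2 = 1.576
n/ν for Fe2O3 = 0.9644/1 = 0.9644
Smallest n/ν is Fe2O3 → limiting reagent.
theoretical n(Al2O3) = (1/1) × 0.9644 = 0.9644 mol → 98.33 g
% yield = 74.5 / 98.33 × 100 = 75.77 %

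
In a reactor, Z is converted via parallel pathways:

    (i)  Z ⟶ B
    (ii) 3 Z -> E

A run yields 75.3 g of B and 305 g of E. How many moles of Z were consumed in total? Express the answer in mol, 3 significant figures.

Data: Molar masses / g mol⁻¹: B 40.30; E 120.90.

9.44 mol

n(B) = 75.3 / 40.30 = 1.868 mol
n(E) = 305 / 120.90 = 2.523 mol
n(Z) via (i) = (1/1)×1.868 = 1.868 mol
n(Z) via (ii) = (3/1)×2.523 = 7.569 mol
total n(Z) = 1.868 + 7.569 = 9.437 mol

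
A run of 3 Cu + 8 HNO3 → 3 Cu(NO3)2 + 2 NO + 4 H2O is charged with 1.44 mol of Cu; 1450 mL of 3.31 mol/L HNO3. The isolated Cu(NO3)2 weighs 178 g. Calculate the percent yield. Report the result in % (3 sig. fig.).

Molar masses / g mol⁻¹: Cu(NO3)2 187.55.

n(Cu) = 1.440 mol
n(HNO3) = 3.31 × 1450/1000 = 4.800 mol
n/ν → Cu: 0.4800, HNO3: 0.6000; Cu is limiting.
theoretical n(Cu(NO3)2) = (3/3) × 1.440 = 1.440 mol → 270.1 g
% yield = 178 / 270.1 × 100 = 65.90 %

65.9 %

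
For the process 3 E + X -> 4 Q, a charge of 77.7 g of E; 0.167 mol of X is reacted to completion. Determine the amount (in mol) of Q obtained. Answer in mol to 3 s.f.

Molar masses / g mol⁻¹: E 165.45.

0.626 mol

n(E) = 77.70 / 165.45 = 0.4696 mol
n(X) = 0.1670 mol
n/ν → E: 0.1565, X: 0.1670; E is limiting.
n(Q) = (4/3) × 0.4696 = 0.6261 mol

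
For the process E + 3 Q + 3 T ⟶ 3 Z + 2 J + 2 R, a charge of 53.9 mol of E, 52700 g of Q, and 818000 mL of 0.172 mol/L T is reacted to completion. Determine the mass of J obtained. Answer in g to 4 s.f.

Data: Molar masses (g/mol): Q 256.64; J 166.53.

15620 g

n(E) = 53.90 mol
n(Q) = 52700 / 256.64 = 205.3 mol
n(T) = 0.172 × 818000/1000 = 140.7 mol
n/ν for E = 53.90/1 = 53.90
n/ν for Q = 205.3/3 = 68.43
n/ν for T = 140.7/3 = 46.90
Smallest n/ν is T → limiting reagent.
n(J) = (2/3) × 140.7 = 93.80 mol
mass = 93.80 × 166.53 = 15620 g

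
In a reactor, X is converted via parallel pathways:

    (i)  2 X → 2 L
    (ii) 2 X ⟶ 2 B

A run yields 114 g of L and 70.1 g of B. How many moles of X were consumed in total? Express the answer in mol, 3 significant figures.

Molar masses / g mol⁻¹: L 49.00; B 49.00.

n(L) = 114 / 49.00 = 2.327 mol
n(B) = 70.1 / 49.00 = 1.431 mol
n(X) via (i) = (2/2)×2.327 = 2.327 mol
n(X) via (ii) = (2/2)×1.431 = 1.431 mol
total n(X) = 2.327 + 1.431 = 3.758 mol

3.76 mol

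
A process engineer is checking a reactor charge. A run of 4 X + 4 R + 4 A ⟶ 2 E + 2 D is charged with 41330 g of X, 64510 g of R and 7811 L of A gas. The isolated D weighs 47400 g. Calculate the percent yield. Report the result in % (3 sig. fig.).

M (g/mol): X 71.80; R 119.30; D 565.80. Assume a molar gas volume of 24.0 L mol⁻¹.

n(X) = 41330 / 71.80 = 575.6 mol
n(R) = 64510 / 119.30 = 540.7 mol
n(A) = 7811 / 24.0 = 325.5 mol
n/ν → X: 143.9, R: 135.2, A: 81.38; A is limiting.
theoretical n(D) = (2/4) × 325.5 = 162.8 mol → 92110 g
% yield = 47400 / 92110 × 100 = 51.46 %

51.5 %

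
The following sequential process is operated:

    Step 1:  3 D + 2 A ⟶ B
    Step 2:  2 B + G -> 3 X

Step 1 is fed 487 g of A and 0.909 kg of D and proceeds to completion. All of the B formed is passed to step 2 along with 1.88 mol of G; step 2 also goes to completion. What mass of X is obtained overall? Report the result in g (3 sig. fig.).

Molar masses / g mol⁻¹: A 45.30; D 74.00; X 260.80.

1470 g

Step 1:
n(A) = 487.0 / 45.30 = 10.75 mol
n(D) = 0.9090×1000 / 74.00 = 12.28 mol
n/ν → A: 5.375, D: 4.093; D is limiting.
n(B) produced = (1/3) × 12.28 = 4.093 mol
Step 2:
n(B) available = 4.093 mol
n(G) = 1.880 mol
n/ν → B: 2.047, G: 1.880; G is limiting.
n(X) = (3/1) × 1.880 = 5.640 mol
mass = 5.640 × 260.80 = 1471 g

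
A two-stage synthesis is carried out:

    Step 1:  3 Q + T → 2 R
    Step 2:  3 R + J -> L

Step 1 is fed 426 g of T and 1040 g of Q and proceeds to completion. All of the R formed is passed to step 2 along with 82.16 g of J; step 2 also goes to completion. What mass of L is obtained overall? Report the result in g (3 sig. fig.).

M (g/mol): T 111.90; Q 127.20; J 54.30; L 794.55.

Step 1:
n(T) = 426.0 / 111.90 = 3.807 mol
n(Q) = 1040 / 127.20 = 8.176 mol
n/ν for T = 3.807/1 = 3.807
n/ν for Q = 8.176/3 = 2.725
Smallest n/ν is Q → limiting reagent.
n(R) produced = (2/3) × 8.176 = 5.451 mol
Step 2:
n(R) available = 5.451 mol
n(J) = 82.16 / 54.30 = 1.513 mol
n/ν for R = 5.451/3 = 1.817
n/ν for J = 1.513/1 = 1.513
Smallest n/ν is J → limiting reagent.
n(L) = (1/1) × 1.513 = 1.513 mol
mass = 1.513 × 794.55 = 1202 g

1200 g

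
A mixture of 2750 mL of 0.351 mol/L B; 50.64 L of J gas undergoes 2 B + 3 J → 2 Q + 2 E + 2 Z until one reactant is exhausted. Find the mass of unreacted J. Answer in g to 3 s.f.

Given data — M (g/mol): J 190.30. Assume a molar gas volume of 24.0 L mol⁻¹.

n(B) = 0.351 × 2750/1000 = 0.9653 mol
n(J) = 50.64 / 24.0 = 2.110 mol
n/ν → B: 0.4827, J: 0.7033; B is limiting.
J consumed = (3/2) × 0.9653 = 1.448 mol
J remaining = 2.110 − 1.448 = 0.6620 mol
mass = 0.6620 × 190.30 = 126.0 g

126 g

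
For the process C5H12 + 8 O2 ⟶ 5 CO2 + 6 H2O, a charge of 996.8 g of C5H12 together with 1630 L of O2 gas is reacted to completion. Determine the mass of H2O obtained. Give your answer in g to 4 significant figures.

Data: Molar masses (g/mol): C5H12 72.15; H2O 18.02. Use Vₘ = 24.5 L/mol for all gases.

899.2 g

n(C5H12) = 996.8 / 72.15 = 13.82 mol
n(O2) = 1630 / 24.5 = 66.53 mol
n/ν for C5H12 = 13.82/1 = 13.82
n/ν for O2 = 66.53/8 = 8.316
Smallest n/ν is O2 → limiting reagent.
n(H2O) = (6/8) × 66.53 = 49.90 mol
mass = 49.90 × 18.02 = 899.2 g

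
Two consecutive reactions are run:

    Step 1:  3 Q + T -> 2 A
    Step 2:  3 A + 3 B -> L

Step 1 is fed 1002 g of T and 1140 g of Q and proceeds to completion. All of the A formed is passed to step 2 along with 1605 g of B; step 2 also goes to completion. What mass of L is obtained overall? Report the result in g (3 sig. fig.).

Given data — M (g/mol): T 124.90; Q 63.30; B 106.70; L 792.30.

3170 g

Step 1:
n(T) = 1002 / 124.90 = 8.022 mol
n(Q) = 1140 / 63.30 = 18.01 mol
n/ν for T = 8.022/1 = 8.022
n/ν for Q = 18.01/3 = 6.003
Smallest n/ν is Q → limiting reagent.
n(A) produced = (2/3) × 18.01 = 12.01 mol
Step 2:
n(A) available = 12.01 mol
n(B) = 1605 / 106.70 = 15.04 mol
n/ν for A = 12.01/3 = 4.003
n/ν for B = 15.04/3 = 5.013
Smallest n/ν is A → limiting reagent.
n(L) = (1/3) × 12.01 = 4.003 mol
mass = 4.003 × 792.30 = 3172 g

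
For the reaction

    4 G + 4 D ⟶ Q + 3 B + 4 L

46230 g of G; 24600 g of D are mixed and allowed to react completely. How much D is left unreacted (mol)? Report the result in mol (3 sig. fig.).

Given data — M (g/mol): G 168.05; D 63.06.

115 mol

n(G) = 46230 / 168.05 = 275.1 mol
n(D) = 24600 / 63.06 = 390.1 mol
n/ν for G = 275.1/4 = 68.78
n/ν for D = 390.1/4 = 97.53
Smallest n/ν is G → limiting reagent.
D consumed = (4/4) × 275.1 = 275.1 mol
D remaining = 390.1 − 275.1 = 115.0 mol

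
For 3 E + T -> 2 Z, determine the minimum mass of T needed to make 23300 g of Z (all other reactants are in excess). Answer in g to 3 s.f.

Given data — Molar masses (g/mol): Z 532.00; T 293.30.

n(Z) = 23300 / 532.00 = 43.80 mol
n(T) = (1/2) × 43.80 = 21.90 mol
mass = 21.90 × 293.30 = 6423 g

6420 g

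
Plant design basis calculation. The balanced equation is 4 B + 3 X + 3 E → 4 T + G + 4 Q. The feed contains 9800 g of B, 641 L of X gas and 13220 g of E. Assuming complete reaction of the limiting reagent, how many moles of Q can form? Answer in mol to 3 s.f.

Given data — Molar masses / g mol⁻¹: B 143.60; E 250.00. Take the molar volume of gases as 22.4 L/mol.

n(B) = 9800 / 143.60 = 68.25 mol
n(X) = 641.0 / 22.4 = 28.62 mol
n(E) = 13220 / 250.00 = 52.88 mol
n/ν for B = 68.25/4 = 17.06
n/ν for X = 28.62/3 = 9.540
n/ν for E = 52.88/3 = 17.63
Smallest n/ν is X → limiting reagent.
n(Q) = (4/3) × 28.62 = 38.16 mol

38.2 mol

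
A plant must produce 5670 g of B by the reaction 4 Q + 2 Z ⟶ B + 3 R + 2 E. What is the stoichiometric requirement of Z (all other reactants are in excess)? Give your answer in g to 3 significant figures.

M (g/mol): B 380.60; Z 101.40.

n(B) = 5670 / 380.60 = 14.90 mol
n(Z) = (2/1) × 14.90 = 29.80 mol
mass = 29.80 × 101.40 = 3022 g

3020 g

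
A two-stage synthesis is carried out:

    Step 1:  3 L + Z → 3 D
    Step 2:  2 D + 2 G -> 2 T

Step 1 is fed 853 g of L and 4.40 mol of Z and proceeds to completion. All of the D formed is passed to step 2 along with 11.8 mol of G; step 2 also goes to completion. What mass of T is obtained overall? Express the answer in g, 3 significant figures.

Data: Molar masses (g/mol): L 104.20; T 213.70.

Step 1:
n(L) = 853.0 / 104.20 = 8.186 mol
n(Z) = 4.400 mol
n/ν → L: 2.729, Z: 4.400; L is limiting.
n(D) produced = (3/3) × 8.186 = 8.186 mol
Step 2:
n(D) available = 8.186 mol
n(G) = 11.80 mol
n/ν → D: 4.093, G: 5.900; D is limiting.
n(T) = (2/2) × 8.186 = 8.186 mol
mass = 8.186 × 213.70 = 1749 g

1750 g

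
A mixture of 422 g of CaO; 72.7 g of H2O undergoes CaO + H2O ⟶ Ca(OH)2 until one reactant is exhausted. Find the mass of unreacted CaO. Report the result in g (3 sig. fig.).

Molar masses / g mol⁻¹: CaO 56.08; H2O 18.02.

196 g

n(CaO) = 422.0 / 56.08 = 7.525 mol
n(H2O) = 72.70 / 18.02 = 4.034 mol
n/ν for CaO = 7.525/1 = 7.525
n/ν for H2O = 4.034/1 = 4.034
Smallest n/ν is H2O → limiting reagent.
CaO consumed = (1/1) × 4.034 = 4.034 mol
CaO remaining = 7.525 − 4.034 = 3.491 mol
mass = 3.491 × 56.08 = 195.8 g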